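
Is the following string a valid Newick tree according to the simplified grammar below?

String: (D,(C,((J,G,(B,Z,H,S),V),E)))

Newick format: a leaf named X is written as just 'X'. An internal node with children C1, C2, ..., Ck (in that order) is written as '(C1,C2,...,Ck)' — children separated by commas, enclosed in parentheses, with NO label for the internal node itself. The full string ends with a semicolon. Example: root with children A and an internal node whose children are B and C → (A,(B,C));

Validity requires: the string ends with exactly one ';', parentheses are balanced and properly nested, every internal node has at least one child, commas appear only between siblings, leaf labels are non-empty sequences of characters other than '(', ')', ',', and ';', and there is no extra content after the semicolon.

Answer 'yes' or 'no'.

Input: (D,(C,((J,G,(B,Z,H,S),V),E)))
Paren balance: 5 '(' vs 5 ')' OK
Ends with single ';': False
Full parse: FAILS (must end with ;)
Valid: False

Answer: no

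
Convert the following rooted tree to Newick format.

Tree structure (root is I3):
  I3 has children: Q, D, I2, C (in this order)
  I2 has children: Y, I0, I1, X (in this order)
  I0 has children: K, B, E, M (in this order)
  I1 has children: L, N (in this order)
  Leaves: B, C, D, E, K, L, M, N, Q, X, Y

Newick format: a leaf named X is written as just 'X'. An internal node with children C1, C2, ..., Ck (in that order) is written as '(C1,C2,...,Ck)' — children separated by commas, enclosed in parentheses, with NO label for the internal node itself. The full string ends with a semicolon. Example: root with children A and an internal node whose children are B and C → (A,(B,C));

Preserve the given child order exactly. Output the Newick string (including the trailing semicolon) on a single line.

Answer: (Q,D,(Y,(K,B,E,M),(L,N),X),C);

Derivation:
internal I3 with children ['Q', 'D', 'I2', 'C']
  leaf 'Q' → 'Q'
  leaf 'D' → 'D'
  internal I2 with children ['Y', 'I0', 'I1', 'X']
    leaf 'Y' → 'Y'
    internal I0 with children ['K', 'B', 'E', 'M']
      leaf 'K' → 'K'
      leaf 'B' → 'B'
      leaf 'E' → 'E'
      leaf 'M' → 'M'
    → '(K,B,E,M)'
    internal I1 with children ['L', 'N']
      leaf 'L' → 'L'
      leaf 'N' → 'N'
    → '(L,N)'
    leaf 'X' → 'X'
  → '(Y,(K,B,E,M),(L,N),X)'
  leaf 'C' → 'C'
→ '(Q,D,(Y,(K,B,E,M),(L,N),X),C)'
Final: (Q,D,(Y,(K,B,E,M),(L,N),X),C);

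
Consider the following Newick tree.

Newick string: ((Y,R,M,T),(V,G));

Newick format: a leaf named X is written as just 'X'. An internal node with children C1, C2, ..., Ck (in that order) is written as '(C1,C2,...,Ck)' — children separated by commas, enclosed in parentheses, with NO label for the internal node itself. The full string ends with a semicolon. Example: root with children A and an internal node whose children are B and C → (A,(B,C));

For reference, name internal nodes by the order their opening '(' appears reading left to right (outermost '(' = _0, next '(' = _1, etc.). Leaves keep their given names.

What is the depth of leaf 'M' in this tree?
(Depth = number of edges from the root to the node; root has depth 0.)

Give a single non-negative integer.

Newick: ((Y,R,M,T),(V,G));
Naming internals by '(' encounter order: outermost '(' = _0, next = _1, ...
Query node: M
Path from root: _0 -> _1 -> M
Depth of M: 2 (number of edges from root)

Answer: 2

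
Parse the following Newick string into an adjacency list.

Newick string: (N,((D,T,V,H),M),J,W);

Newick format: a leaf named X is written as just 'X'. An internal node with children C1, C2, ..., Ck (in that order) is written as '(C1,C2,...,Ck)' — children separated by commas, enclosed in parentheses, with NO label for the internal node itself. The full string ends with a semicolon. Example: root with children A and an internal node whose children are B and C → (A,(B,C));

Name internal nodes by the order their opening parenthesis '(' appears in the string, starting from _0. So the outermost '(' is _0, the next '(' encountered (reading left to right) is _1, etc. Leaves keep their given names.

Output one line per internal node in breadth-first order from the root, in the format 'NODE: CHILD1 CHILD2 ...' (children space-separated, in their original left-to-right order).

Input: (N,((D,T,V,H),M),J,W);
Scanning left-to-right, naming '(' by encounter order:
  pos 0: '(' -> open internal node _0 (depth 1)
  pos 3: '(' -> open internal node _1 (depth 2)
  pos 4: '(' -> open internal node _2 (depth 3)
  pos 12: ')' -> close internal node _2 (now at depth 2)
  pos 15: ')' -> close internal node _1 (now at depth 1)
  pos 20: ')' -> close internal node _0 (now at depth 0)
Total internal nodes: 3
BFS adjacency from root:
  _0: N _1 J W
  _1: _2 M
  _2: D T V H

Answer: _0: N _1 J W
_1: _2 M
_2: D T V H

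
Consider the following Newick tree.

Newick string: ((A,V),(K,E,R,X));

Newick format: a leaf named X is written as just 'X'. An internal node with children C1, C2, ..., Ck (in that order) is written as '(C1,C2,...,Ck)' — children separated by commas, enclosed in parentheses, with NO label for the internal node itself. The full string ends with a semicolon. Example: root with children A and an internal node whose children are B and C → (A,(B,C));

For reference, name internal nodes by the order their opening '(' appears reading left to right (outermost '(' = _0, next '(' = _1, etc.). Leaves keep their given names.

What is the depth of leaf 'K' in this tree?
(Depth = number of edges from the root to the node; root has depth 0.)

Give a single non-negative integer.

Answer: 2

Derivation:
Newick: ((A,V),(K,E,R,X));
Naming internals by '(' encounter order: outermost '(' = _0, next = _1, ...
Query node: K
Path from root: _0 -> _2 -> K
Depth of K: 2 (number of edges from root)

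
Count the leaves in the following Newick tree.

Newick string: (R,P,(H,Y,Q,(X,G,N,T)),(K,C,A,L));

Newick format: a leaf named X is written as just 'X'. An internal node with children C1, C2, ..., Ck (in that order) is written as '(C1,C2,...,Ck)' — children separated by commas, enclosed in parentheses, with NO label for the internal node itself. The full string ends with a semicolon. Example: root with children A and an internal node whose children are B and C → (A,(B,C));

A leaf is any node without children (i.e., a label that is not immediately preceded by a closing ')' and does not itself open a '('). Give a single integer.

Newick: (R,P,(H,Y,Q,(X,G,N,T)),(K,C,A,L));
Scan left-to-right; a leaf is any maximal label run not followed by '(':
  pos 1: leaf 'R' → count = 1
  pos 3: leaf 'P' → count = 2
  pos 6: leaf 'H' → count = 3
  pos 8: leaf 'Y' → count = 4
  pos 10: leaf 'Q' → count = 5
  pos 13: leaf 'X' → count = 6
  pos 15: leaf 'G' → count = 7
  pos 17: leaf 'N' → count = 8
  pos 19: leaf 'T' → count = 9
  pos 24: leaf 'K' → count = 10
  pos 26: leaf 'C' → count = 11
  pos 28: leaf 'A' → count = 12
  pos 30: leaf 'L' → count = 13
Total leaves: 13

Answer: 13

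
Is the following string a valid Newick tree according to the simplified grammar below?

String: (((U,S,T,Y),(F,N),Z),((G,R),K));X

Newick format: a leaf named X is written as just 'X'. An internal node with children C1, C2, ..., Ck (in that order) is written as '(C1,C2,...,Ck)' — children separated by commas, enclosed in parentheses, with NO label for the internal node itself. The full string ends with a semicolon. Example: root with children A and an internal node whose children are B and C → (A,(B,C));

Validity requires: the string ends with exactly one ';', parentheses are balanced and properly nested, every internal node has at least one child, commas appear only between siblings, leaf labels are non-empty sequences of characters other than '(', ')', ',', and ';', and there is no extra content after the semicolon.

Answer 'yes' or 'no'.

Answer: no

Derivation:
Input: (((U,S,T,Y),(F,N),Z),((G,R),K));X
Paren balance: 6 '(' vs 6 ')' OK
Ends with single ';': False
Full parse: FAILS (must end with ;)
Valid: False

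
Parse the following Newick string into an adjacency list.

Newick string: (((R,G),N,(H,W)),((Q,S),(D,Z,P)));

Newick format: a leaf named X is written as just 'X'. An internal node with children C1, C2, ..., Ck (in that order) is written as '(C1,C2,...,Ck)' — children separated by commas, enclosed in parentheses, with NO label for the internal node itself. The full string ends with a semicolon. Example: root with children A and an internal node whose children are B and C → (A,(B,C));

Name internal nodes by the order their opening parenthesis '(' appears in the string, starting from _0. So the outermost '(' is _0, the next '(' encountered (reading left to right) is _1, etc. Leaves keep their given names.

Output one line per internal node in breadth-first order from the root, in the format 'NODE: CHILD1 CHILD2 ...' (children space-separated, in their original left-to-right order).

Answer: _0: _1 _4
_1: _2 N _3
_4: _5 _6
_2: R G
_3: H W
_5: Q S
_6: D Z P

Derivation:
Input: (((R,G),N,(H,W)),((Q,S),(D,Z,P)));
Scanning left-to-right, naming '(' by encounter order:
  pos 0: '(' -> open internal node _0 (depth 1)
  pos 1: '(' -> open internal node _1 (depth 2)
  pos 2: '(' -> open internal node _2 (depth 3)
  pos 6: ')' -> close internal node _2 (now at depth 2)
  pos 10: '(' -> open internal node _3 (depth 3)
  pos 14: ')' -> close internal node _3 (now at depth 2)
  pos 15: ')' -> close internal node _1 (now at depth 1)
  pos 17: '(' -> open internal node _4 (depth 2)
  pos 18: '(' -> open internal node _5 (depth 3)
  pos 22: ')' -> close internal node _5 (now at depth 2)
  pos 24: '(' -> open internal node _6 (depth 3)
  pos 30: ')' -> close internal node _6 (now at depth 2)
  pos 31: ')' -> close internal node _4 (now at depth 1)
  pos 32: ')' -> close internal node _0 (now at depth 0)
Total internal nodes: 7
BFS adjacency from root:
  _0: _1 _4
  _1: _2 N _3
  _4: _5 _6
  _2: R G
  _3: H W
  _5: Q S
  _6: D Z P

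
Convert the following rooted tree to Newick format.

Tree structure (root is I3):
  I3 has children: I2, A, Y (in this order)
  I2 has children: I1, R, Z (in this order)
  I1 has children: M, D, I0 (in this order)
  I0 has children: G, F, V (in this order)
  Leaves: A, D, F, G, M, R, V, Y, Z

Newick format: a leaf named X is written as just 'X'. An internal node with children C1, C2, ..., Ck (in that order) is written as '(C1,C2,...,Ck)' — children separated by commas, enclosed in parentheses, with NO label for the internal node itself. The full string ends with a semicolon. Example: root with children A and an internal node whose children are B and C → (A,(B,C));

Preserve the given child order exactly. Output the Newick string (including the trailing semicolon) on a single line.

Answer: (((M,D,(G,F,V)),R,Z),A,Y);

Derivation:
internal I3 with children ['I2', 'A', 'Y']
  internal I2 with children ['I1', 'R', 'Z']
    internal I1 with children ['M', 'D', 'I0']
      leaf 'M' → 'M'
      leaf 'D' → 'D'
      internal I0 with children ['G', 'F', 'V']
        leaf 'G' → 'G'
        leaf 'F' → 'F'
        leaf 'V' → 'V'
      → '(G,F,V)'
    → '(M,D,(G,F,V))'
    leaf 'R' → 'R'
    leaf 'Z' → 'Z'
  → '((M,D,(G,F,V)),R,Z)'
  leaf 'A' → 'A'
  leaf 'Y' → 'Y'
→ '(((M,D,(G,F,V)),R,Z),A,Y)'
Final: (((M,D,(G,F,V)),R,Z),A,Y);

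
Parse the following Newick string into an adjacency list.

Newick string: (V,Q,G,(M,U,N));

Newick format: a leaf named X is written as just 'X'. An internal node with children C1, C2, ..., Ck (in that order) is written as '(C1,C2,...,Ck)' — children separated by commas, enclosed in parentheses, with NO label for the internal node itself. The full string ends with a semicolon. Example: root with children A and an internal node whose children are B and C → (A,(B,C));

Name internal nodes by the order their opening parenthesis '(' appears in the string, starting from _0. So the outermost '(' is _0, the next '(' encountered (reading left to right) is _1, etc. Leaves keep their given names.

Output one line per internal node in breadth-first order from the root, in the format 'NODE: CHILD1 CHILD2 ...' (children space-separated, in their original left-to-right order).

Answer: _0: V Q G _1
_1: M U N

Derivation:
Input: (V,Q,G,(M,U,N));
Scanning left-to-right, naming '(' by encounter order:
  pos 0: '(' -> open internal node _0 (depth 1)
  pos 7: '(' -> open internal node _1 (depth 2)
  pos 13: ')' -> close internal node _1 (now at depth 1)
  pos 14: ')' -> close internal node _0 (now at depth 0)
Total internal nodes: 2
BFS adjacency from root:
  _0: V Q G _1
  _1: M U N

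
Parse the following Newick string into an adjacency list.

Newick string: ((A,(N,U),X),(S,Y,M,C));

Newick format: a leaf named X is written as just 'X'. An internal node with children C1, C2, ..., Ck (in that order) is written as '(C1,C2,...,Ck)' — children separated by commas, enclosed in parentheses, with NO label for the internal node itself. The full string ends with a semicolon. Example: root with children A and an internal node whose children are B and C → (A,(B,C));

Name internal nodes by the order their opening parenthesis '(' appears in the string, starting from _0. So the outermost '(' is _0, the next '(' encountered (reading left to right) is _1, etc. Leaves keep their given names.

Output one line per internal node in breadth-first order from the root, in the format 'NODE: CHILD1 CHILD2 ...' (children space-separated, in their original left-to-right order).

Input: ((A,(N,U),X),(S,Y,M,C));
Scanning left-to-right, naming '(' by encounter order:
  pos 0: '(' -> open internal node _0 (depth 1)
  pos 1: '(' -> open internal node _1 (depth 2)
  pos 4: '(' -> open internal node _2 (depth 3)
  pos 8: ')' -> close internal node _2 (now at depth 2)
  pos 11: ')' -> close internal node _1 (now at depth 1)
  pos 13: '(' -> open internal node _3 (depth 2)
  pos 21: ')' -> close internal node _3 (now at depth 1)
  pos 22: ')' -> close internal node _0 (now at depth 0)
Total internal nodes: 4
BFS adjacency from root:
  _0: _1 _3
  _1: A _2 X
  _3: S Y M C
  _2: N U

Answer: _0: _1 _3
_1: A _2 X
_3: S Y M C
_2: N U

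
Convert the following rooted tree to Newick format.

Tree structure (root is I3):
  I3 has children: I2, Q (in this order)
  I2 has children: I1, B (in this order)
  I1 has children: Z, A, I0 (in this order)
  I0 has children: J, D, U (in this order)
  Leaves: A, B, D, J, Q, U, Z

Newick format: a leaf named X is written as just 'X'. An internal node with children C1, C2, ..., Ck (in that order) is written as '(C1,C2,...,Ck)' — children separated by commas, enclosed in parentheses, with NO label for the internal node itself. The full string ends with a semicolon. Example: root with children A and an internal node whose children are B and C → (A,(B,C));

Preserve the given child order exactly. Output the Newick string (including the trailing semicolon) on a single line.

Answer: (((Z,A,(J,D,U)),B),Q);

Derivation:
internal I3 with children ['I2', 'Q']
  internal I2 with children ['I1', 'B']
    internal I1 with children ['Z', 'A', 'I0']
      leaf 'Z' → 'Z'
      leaf 'A' → 'A'
      internal I0 with children ['J', 'D', 'U']
        leaf 'J' → 'J'
        leaf 'D' → 'D'
        leaf 'U' → 'U'
      → '(J,D,U)'
    → '(Z,A,(J,D,U))'
    leaf 'B' → 'B'
  → '((Z,A,(J,D,U)),B)'
  leaf 'Q' → 'Q'
→ '(((Z,A,(J,D,U)),B),Q)'
Final: (((Z,A,(J,D,U)),B),Q);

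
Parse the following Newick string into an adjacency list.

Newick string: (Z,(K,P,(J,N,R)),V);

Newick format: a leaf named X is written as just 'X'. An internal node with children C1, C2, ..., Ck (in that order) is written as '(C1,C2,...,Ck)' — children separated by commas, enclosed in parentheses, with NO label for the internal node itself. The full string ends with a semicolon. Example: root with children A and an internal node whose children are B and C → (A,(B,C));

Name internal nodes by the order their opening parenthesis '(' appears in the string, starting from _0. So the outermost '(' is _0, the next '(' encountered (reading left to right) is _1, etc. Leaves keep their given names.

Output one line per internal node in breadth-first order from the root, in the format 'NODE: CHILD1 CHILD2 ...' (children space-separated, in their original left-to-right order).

Input: (Z,(K,P,(J,N,R)),V);
Scanning left-to-right, naming '(' by encounter order:
  pos 0: '(' -> open internal node _0 (depth 1)
  pos 3: '(' -> open internal node _1 (depth 2)
  pos 8: '(' -> open internal node _2 (depth 3)
  pos 14: ')' -> close internal node _2 (now at depth 2)
  pos 15: ')' -> close internal node _1 (now at depth 1)
  pos 18: ')' -> close internal node _0 (now at depth 0)
Total internal nodes: 3
BFS adjacency from root:
  _0: Z _1 V
  _1: K P _2
  _2: J N R

Answer: _0: Z _1 V
_1: K P _2
_2: J N R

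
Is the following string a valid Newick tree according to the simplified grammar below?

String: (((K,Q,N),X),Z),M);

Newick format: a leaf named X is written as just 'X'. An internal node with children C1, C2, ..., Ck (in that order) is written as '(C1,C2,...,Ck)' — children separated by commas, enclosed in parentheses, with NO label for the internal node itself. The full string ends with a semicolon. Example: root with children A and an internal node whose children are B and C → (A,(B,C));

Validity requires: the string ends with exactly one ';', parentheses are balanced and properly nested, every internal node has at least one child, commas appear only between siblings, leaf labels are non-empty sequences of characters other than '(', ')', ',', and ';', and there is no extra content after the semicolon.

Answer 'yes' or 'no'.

Input: (((K,Q,N),X),Z),M);
Paren balance: 3 '(' vs 4 ')' MISMATCH
Ends with single ';': True
Full parse: FAILS (extra content after tree at pos 15)
Valid: False

Answer: no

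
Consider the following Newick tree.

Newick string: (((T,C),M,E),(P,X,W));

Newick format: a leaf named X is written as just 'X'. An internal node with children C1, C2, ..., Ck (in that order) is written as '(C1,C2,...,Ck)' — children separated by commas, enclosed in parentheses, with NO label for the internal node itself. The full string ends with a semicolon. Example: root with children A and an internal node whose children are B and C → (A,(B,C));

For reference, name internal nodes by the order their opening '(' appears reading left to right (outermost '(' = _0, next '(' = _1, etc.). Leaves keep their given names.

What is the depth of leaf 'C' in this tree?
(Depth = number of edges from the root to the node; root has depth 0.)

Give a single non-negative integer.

Newick: (((T,C),M,E),(P,X,W));
Naming internals by '(' encounter order: outermost '(' = _0, next = _1, ...
Query node: C
Path from root: _0 -> _1 -> _2 -> C
Depth of C: 3 (number of edges from root)

Answer: 3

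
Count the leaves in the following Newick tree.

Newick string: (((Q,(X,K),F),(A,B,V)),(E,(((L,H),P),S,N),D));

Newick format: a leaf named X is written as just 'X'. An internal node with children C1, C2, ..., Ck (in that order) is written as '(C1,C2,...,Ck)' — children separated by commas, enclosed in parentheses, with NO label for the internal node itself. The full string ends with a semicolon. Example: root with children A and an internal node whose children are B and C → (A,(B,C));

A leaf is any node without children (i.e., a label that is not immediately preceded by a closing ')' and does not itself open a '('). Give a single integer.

Newick: (((Q,(X,K),F),(A,B,V)),(E,(((L,H),P),S,N),D));
Scan left-to-right; a leaf is any maximal label run not followed by '(':
  pos 3: leaf 'Q' → count = 1
  pos 6: leaf 'X' → count = 2
  pos 8: leaf 'K' → count = 3
  pos 11: leaf 'F' → count = 4
  pos 15: leaf 'A' → count = 5
  pos 17: leaf 'B' → count = 6
  pos 19: leaf 'V' → count = 7
  pos 24: leaf 'E' → count = 8
  pos 29: leaf 'L' → count = 9
  pos 31: leaf 'H' → count = 10
  pos 34: leaf 'P' → count = 11
  pos 37: leaf 'S' → count = 12
  pos 39: leaf 'N' → count = 13
  pos 42: leaf 'D' → count = 14
Total leaves: 14

Answer: 14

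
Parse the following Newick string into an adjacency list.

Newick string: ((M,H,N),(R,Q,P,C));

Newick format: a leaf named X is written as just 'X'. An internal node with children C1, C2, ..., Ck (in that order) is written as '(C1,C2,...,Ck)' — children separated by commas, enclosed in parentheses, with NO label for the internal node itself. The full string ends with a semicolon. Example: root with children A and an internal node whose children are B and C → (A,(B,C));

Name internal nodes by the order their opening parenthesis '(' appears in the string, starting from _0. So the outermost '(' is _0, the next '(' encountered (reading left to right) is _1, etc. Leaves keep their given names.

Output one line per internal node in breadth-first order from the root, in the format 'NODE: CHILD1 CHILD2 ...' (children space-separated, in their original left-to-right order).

Input: ((M,H,N),(R,Q,P,C));
Scanning left-to-right, naming '(' by encounter order:
  pos 0: '(' -> open internal node _0 (depth 1)
  pos 1: '(' -> open internal node _1 (depth 2)
  pos 7: ')' -> close internal node _1 (now at depth 1)
  pos 9: '(' -> open internal node _2 (depth 2)
  pos 17: ')' -> close internal node _2 (now at depth 1)
  pos 18: ')' -> close internal node _0 (now at depth 0)
Total internal nodes: 3
BFS adjacency from root:
  _0: _1 _2
  _1: M H N
  _2: R Q P C

Answer: _0: _1 _2
_1: M H N
_2: R Q P C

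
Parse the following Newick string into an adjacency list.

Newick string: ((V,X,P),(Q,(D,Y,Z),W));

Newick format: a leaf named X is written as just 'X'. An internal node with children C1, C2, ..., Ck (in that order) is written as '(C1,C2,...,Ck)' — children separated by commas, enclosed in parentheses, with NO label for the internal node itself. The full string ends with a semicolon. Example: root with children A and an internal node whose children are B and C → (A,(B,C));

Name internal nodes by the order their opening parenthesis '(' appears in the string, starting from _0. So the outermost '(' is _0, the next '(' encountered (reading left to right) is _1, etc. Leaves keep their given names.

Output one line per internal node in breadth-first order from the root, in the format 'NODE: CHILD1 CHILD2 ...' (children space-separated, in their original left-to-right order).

Input: ((V,X,P),(Q,(D,Y,Z),W));
Scanning left-to-right, naming '(' by encounter order:
  pos 0: '(' -> open internal node _0 (depth 1)
  pos 1: '(' -> open internal node _1 (depth 2)
  pos 7: ')' -> close internal node _1 (now at depth 1)
  pos 9: '(' -> open internal node _2 (depth 2)
  pos 12: '(' -> open internal node _3 (depth 3)
  pos 18: ')' -> close internal node _3 (now at depth 2)
  pos 21: ')' -> close internal node _2 (now at depth 1)
  pos 22: ')' -> close internal node _0 (now at depth 0)
Total internal nodes: 4
BFS adjacency from root:
  _0: _1 _2
  _1: V X P
  _2: Q _3 W
  _3: D Y Z

Answer: _0: _1 _2
_1: V X P
_2: Q _3 W
_3: D Y Z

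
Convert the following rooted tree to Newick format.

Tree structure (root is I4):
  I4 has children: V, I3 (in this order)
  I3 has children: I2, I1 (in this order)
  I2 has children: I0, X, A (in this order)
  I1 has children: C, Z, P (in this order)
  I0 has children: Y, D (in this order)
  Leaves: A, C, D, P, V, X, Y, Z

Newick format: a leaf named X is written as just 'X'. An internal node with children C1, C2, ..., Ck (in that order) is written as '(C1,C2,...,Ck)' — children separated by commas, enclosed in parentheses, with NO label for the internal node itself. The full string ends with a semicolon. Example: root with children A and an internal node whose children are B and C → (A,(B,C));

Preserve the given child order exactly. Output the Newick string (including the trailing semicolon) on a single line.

Answer: (V,(((Y,D),X,A),(C,Z,P)));

Derivation:
internal I4 with children ['V', 'I3']
  leaf 'V' → 'V'
  internal I3 with children ['I2', 'I1']
    internal I2 with children ['I0', 'X', 'A']
      internal I0 with children ['Y', 'D']
        leaf 'Y' → 'Y'
        leaf 'D' → 'D'
      → '(Y,D)'
      leaf 'X' → 'X'
      leaf 'A' → 'A'
    → '((Y,D),X,A)'
    internal I1 with children ['C', 'Z', 'P']
      leaf 'C' → 'C'
      leaf 'Z' → 'Z'
      leaf 'P' → 'P'
    → '(C,Z,P)'
  → '(((Y,D),X,A),(C,Z,P))'
→ '(V,(((Y,D),X,A),(C,Z,P)))'
Final: (V,(((Y,D),X,A),(C,Z,P)));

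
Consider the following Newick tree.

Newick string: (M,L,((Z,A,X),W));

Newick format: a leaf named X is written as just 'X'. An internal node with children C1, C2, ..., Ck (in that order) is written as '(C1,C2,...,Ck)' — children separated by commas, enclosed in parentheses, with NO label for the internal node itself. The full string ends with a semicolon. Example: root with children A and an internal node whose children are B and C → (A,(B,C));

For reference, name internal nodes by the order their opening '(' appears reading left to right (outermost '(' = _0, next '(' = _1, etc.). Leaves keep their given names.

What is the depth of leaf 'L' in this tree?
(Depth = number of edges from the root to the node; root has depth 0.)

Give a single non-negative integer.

Newick: (M,L,((Z,A,X),W));
Naming internals by '(' encounter order: outermost '(' = _0, next = _1, ...
Query node: L
Path from root: _0 -> L
Depth of L: 1 (number of edges from root)

Answer: 1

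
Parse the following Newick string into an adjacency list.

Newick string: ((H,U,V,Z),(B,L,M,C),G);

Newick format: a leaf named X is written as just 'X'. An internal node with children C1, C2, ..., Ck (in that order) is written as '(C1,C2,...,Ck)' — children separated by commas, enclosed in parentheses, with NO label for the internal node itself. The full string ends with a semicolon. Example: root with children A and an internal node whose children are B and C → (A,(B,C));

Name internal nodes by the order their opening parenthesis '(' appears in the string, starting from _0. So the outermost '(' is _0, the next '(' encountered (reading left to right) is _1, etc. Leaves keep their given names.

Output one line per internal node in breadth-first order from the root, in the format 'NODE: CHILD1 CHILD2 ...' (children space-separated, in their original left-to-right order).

Answer: _0: _1 _2 G
_1: H U V Z
_2: B L M C

Derivation:
Input: ((H,U,V,Z),(B,L,M,C),G);
Scanning left-to-right, naming '(' by encounter order:
  pos 0: '(' -> open internal node _0 (depth 1)
  pos 1: '(' -> open internal node _1 (depth 2)
  pos 9: ')' -> close internal node _1 (now at depth 1)
  pos 11: '(' -> open internal node _2 (depth 2)
  pos 19: ')' -> close internal node _2 (now at depth 1)
  pos 22: ')' -> close internal node _0 (now at depth 0)
Total internal nodes: 3
BFS adjacency from root:
  _0: _1 _2 G
  _1: H U V Z
  _2: B L M C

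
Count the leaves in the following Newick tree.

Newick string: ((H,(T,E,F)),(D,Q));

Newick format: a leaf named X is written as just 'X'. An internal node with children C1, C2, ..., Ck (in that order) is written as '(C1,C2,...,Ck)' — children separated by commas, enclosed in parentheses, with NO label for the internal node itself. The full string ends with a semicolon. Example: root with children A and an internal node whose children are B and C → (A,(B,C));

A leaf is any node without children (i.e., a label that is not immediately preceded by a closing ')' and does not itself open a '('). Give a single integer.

Newick: ((H,(T,E,F)),(D,Q));
Scan left-to-right; a leaf is any maximal label run not followed by '(':
  pos 2: leaf 'H' → count = 1
  pos 5: leaf 'T' → count = 2
  pos 7: leaf 'E' → count = 3
  pos 9: leaf 'F' → count = 4
  pos 14: leaf 'D' → count = 5
  pos 16: leaf 'Q' → count = 6
Total leaves: 6

Answer: 6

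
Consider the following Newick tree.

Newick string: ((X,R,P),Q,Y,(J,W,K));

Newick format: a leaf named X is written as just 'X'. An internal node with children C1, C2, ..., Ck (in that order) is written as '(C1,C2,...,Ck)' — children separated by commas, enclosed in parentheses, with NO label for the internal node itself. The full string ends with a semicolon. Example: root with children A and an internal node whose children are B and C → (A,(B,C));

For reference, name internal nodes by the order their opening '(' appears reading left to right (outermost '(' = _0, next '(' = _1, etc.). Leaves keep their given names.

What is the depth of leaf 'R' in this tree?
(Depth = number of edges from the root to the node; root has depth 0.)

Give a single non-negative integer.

Answer: 2

Derivation:
Newick: ((X,R,P),Q,Y,(J,W,K));
Naming internals by '(' encounter order: outermost '(' = _0, next = _1, ...
Query node: R
Path from root: _0 -> _1 -> R
Depth of R: 2 (number of edges from root)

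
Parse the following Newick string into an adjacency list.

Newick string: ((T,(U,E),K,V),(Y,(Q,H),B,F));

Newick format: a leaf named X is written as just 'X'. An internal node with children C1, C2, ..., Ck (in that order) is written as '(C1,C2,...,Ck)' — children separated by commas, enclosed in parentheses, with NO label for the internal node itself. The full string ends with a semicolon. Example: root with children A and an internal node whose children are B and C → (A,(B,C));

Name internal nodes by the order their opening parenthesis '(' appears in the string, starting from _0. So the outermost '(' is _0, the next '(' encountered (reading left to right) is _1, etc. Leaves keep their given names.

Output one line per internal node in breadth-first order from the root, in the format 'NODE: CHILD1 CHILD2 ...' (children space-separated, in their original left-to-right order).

Answer: _0: _1 _3
_1: T _2 K V
_3: Y _4 B F
_2: U E
_4: Q H

Derivation:
Input: ((T,(U,E),K,V),(Y,(Q,H),B,F));
Scanning left-to-right, naming '(' by encounter order:
  pos 0: '(' -> open internal node _0 (depth 1)
  pos 1: '(' -> open internal node _1 (depth 2)
  pos 4: '(' -> open internal node _2 (depth 3)
  pos 8: ')' -> close internal node _2 (now at depth 2)
  pos 13: ')' -> close internal node _1 (now at depth 1)
  pos 15: '(' -> open internal node _3 (depth 2)
  pos 18: '(' -> open internal node _4 (depth 3)
  pos 22: ')' -> close internal node _4 (now at depth 2)
  pos 27: ')' -> close internal node _3 (now at depth 1)
  pos 28: ')' -> close internal node _0 (now at depth 0)
Total internal nodes: 5
BFS adjacency from root:
  _0: _1 _3
  _1: T _2 K V
  _3: Y _4 B F
  _2: U E
  _4: Q H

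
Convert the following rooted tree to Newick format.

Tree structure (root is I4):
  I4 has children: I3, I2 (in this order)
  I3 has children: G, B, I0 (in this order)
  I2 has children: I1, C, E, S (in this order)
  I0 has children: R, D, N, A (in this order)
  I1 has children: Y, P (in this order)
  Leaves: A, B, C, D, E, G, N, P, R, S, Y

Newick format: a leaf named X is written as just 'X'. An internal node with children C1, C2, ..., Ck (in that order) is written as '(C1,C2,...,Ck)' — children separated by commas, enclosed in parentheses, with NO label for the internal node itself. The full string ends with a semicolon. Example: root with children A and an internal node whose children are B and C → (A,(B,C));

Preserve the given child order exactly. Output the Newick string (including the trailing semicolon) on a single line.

internal I4 with children ['I3', 'I2']
  internal I3 with children ['G', 'B', 'I0']
    leaf 'G' → 'G'
    leaf 'B' → 'B'
    internal I0 with children ['R', 'D', 'N', 'A']
      leaf 'R' → 'R'
      leaf 'D' → 'D'
      leaf 'N' → 'N'
      leaf 'A' → 'A'
    → '(R,D,N,A)'
  → '(G,B,(R,D,N,A))'
  internal I2 with children ['I1', 'C', 'E', 'S']
    internal I1 with children ['Y', 'P']
      leaf 'Y' → 'Y'
      leaf 'P' → 'P'
    → '(Y,P)'
    leaf 'C' → 'C'
    leaf 'E' → 'E'
    leaf 'S' → 'S'
  → '((Y,P),C,E,S)'
→ '((G,B,(R,D,N,A)),((Y,P),C,E,S))'
Final: ((G,B,(R,D,N,A)),((Y,P),C,E,S));

Answer: ((G,B,(R,D,N,A)),((Y,P),C,E,S));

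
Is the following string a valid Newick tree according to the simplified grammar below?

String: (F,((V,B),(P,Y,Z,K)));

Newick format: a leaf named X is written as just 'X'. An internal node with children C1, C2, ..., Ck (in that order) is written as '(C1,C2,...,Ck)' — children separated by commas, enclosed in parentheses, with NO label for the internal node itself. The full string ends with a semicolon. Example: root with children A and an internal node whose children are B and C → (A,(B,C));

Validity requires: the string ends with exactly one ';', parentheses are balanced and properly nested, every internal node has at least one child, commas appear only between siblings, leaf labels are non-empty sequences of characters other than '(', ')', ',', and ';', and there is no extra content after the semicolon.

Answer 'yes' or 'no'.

Input: (F,((V,B),(P,Y,Z,K)));
Paren balance: 4 '(' vs 4 ')' OK
Ends with single ';': True
Full parse: OK
Valid: True

Answer: yes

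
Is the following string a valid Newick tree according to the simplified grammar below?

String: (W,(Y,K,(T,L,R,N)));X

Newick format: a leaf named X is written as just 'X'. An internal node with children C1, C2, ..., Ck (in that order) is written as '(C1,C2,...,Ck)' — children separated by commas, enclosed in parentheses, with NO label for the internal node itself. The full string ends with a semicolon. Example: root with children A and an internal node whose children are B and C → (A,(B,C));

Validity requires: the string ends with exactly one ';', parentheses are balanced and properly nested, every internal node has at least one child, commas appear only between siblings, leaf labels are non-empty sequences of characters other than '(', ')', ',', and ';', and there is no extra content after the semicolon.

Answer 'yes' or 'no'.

Answer: no

Derivation:
Input: (W,(Y,K,(T,L,R,N)));X
Paren balance: 3 '(' vs 3 ')' OK
Ends with single ';': False
Full parse: FAILS (must end with ;)
Valid: False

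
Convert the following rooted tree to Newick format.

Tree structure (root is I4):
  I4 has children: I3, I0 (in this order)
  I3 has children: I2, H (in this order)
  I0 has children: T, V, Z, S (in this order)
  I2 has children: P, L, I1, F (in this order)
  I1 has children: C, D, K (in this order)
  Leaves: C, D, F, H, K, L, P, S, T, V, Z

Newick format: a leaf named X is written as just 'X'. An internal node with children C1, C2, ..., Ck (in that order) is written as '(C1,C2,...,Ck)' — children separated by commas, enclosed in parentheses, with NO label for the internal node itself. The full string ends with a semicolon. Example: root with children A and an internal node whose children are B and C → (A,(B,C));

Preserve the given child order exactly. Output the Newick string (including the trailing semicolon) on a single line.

internal I4 with children ['I3', 'I0']
  internal I3 with children ['I2', 'H']
    internal I2 with children ['P', 'L', 'I1', 'F']
      leaf 'P' → 'P'
      leaf 'L' → 'L'
      internal I1 with children ['C', 'D', 'K']
        leaf 'C' → 'C'
        leaf 'D' → 'D'
        leaf 'K' → 'K'
      → '(C,D,K)'
      leaf 'F' → 'F'
    → '(P,L,(C,D,K),F)'
    leaf 'H' → 'H'
  → '((P,L,(C,D,K),F),H)'
  internal I0 with children ['T', 'V', 'Z', 'S']
    leaf 'T' → 'T'
    leaf 'V' → 'V'
    leaf 'Z' → 'Z'
    leaf 'S' → 'S'
  → '(T,V,Z,S)'
→ '(((P,L,(C,D,K),F),H),(T,V,Z,S))'
Final: (((P,L,(C,D,K),F),H),(T,V,Z,S));

Answer: (((P,L,(C,D,K),F),H),(T,V,Z,S));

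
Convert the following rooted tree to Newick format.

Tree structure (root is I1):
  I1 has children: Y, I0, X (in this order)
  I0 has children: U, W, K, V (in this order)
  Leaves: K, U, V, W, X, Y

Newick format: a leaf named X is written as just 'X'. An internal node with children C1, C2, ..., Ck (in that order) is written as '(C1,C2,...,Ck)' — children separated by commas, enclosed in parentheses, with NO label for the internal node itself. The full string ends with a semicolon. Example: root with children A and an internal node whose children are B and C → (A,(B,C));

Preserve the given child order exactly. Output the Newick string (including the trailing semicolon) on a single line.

Answer: (Y,(U,W,K,V),X);

Derivation:
internal I1 with children ['Y', 'I0', 'X']
  leaf 'Y' → 'Y'
  internal I0 with children ['U', 'W', 'K', 'V']
    leaf 'U' → 'U'
    leaf 'W' → 'W'
    leaf 'K' → 'K'
    leaf 'V' → 'V'
  → '(U,W,K,V)'
  leaf 'X' → 'X'
→ '(Y,(U,W,K,V),X)'
Final: (Y,(U,W,K,V),X);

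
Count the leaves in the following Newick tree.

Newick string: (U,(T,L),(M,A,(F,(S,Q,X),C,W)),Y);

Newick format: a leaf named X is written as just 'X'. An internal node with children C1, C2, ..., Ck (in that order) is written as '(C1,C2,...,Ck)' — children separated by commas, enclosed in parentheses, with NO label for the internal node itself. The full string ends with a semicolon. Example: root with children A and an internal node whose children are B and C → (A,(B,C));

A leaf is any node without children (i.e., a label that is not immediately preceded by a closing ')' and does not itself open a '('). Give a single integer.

Newick: (U,(T,L),(M,A,(F,(S,Q,X),C,W)),Y);
Scan left-to-right; a leaf is any maximal label run not followed by '(':
  pos 1: leaf 'U' → count = 1
  pos 4: leaf 'T' → count = 2
  pos 6: leaf 'L' → count = 3
  pos 10: leaf 'M' → count = 4
  pos 12: leaf 'A' → count = 5
  pos 15: leaf 'F' → count = 6
  pos 18: leaf 'S' → count = 7
  pos 20: leaf 'Q' → count = 8
  pos 22: leaf 'X' → count = 9
  pos 25: leaf 'C' → count = 10
  pos 27: leaf 'W' → count = 11
  pos 31: leaf 'Y' → count = 12
Total leaves: 12

Answer: 12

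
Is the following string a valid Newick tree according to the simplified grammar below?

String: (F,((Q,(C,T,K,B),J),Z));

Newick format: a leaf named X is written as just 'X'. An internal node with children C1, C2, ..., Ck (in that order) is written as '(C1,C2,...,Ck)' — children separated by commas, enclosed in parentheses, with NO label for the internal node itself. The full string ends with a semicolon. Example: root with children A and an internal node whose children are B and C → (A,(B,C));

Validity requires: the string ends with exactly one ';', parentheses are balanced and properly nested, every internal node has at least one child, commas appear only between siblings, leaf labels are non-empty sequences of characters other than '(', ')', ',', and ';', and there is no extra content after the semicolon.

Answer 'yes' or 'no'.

Input: (F,((Q,(C,T,K,B),J),Z));
Paren balance: 4 '(' vs 4 ')' OK
Ends with single ';': True
Full parse: OK
Valid: True

Answer: yes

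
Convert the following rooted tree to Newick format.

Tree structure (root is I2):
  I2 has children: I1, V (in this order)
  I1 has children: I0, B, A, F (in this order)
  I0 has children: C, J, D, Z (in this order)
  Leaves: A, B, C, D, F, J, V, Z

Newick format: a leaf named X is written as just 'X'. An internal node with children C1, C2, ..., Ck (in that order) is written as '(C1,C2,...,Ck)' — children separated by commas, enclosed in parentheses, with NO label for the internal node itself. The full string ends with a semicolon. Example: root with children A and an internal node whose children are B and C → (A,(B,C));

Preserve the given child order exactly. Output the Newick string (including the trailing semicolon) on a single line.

internal I2 with children ['I1', 'V']
  internal I1 with children ['I0', 'B', 'A', 'F']
    internal I0 with children ['C', 'J', 'D', 'Z']
      leaf 'C' → 'C'
      leaf 'J' → 'J'
      leaf 'D' → 'D'
      leaf 'Z' → 'Z'
    → '(C,J,D,Z)'
    leaf 'B' → 'B'
    leaf 'A' → 'A'
    leaf 'F' → 'F'
  → '((C,J,D,Z),B,A,F)'
  leaf 'V' → 'V'
→ '(((C,J,D,Z),B,A,F),V)'
Final: (((C,J,D,Z),B,A,F),V);

Answer: (((C,J,D,Z),B,A,F),V);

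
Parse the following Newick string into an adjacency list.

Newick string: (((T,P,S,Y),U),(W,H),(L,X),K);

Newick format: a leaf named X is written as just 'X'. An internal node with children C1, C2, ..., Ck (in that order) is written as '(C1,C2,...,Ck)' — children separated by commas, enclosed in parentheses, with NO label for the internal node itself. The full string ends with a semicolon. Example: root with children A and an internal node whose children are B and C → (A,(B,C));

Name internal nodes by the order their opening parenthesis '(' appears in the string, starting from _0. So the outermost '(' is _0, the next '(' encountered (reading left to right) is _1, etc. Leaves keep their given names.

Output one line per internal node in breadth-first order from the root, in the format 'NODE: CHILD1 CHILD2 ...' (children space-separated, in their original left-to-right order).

Input: (((T,P,S,Y),U),(W,H),(L,X),K);
Scanning left-to-right, naming '(' by encounter order:
  pos 0: '(' -> open internal node _0 (depth 1)
  pos 1: '(' -> open internal node _1 (depth 2)
  pos 2: '(' -> open internal node _2 (depth 3)
  pos 10: ')' -> close internal node _2 (now at depth 2)
  pos 13: ')' -> close internal node _1 (now at depth 1)
  pos 15: '(' -> open internal node _3 (depth 2)
  pos 19: ')' -> close internal node _3 (now at depth 1)
  pos 21: '(' -> open internal node _4 (depth 2)
  pos 25: ')' -> close internal node _4 (now at depth 1)
  pos 28: ')' -> close internal node _0 (now at depth 0)
Total internal nodes: 5
BFS adjacency from root:
  _0: _1 _3 _4 K
  _1: _2 U
  _3: W H
  _4: L X
  _2: T P S Y

Answer: _0: _1 _3 _4 K
_1: _2 U
_3: W H
_4: L X
_2: T P S Y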